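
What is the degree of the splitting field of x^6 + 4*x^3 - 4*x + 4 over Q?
720

The degree of the splitting field over Q equals the order of the Galois group, so first determine the group. The polynomial f is an irreducible sextic over Q, so G = Gal(f/Q) is one of the 16 transitive subgroups 6T1, ..., 6T16 of S_6. The discriminant of f is -82751488, which is not a perfect square, so G is not contained in A_6. The transitive groups of degree 6 not contained in A_6 are: C_6 (6T1, order 6), S_3 (6T2, order 6), D_6 (6T3, order 12), C_3 x S_3 (6T5, order 18), A_4 x C_2 (6T6, order 24), S_4 (6T8, order 24), S_3 x S_3 (6T9, order 36), S_4 x C_2 (6T11, order 48), (S_3 x S_3) : C_2 (6T13, order 72), PGL(2,5) (6T14, order 120), S_6 (6T16, order 720). By Dedekind's theorem, for a prime p not dividing disc(f) the degrees of the irreducible factors of f mod p form the cycle type of an element of G. Factoring f modulo the 3 such primes p <= 7 (skipping 2, which divides the discriminant), each new pattern first appears at: mod 3: f = (x^6 + x^3 + 2x + 1), pattern 6; mod 5: f = (x + 1)(x + 4)(x^4 + x^2 + 4x + 1), pattern 4+1+1; mod 7: f = (x + 3)(x^2 + x + 4)(x^3 + 3x^2 + 2x + 5), pattern 3+2+1. No other pattern occurs in this range, so the set of observed cycle types is {6, 4+1+1, 3+2+1}. Among the candidates above, the only group containing elements of all these cycle types is S_6 (6T16); every other candidate lacks at least one of them. Hence G = S_6 (6T16), of order 720. The Galois group S_6 (6T16) has order 720, so the splitting field has degree 720 over Q.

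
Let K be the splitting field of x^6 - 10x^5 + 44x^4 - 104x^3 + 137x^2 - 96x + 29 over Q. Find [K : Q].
The degree of the splitting field over Q equals the order of the Galois group, so first determine the group. The polynomial f is an irreducible sextic over Q, so G = Gal(f/Q) is one of the 16 transitive subgroups 6T1, ..., 6T16 of S_6. The discriminant of f is -1075648, which is not a perfect square, so G is not contained in A_6. The transitive groups of degree 6 not contained in A_6 are: C_6 (6T1, order 6), S_3 (6T2, order 6), D_6 (6T3, order 12), C_3 x S_3 (6T5, order 18), A_4 x C_2 (6T6, order 24), S_4 (6T8, order 24), S_3 x S_3 (6T9, order 36), S_4 x C_2 (6T11, order 48), (S_3 x S_3) : C_2 (6T13, order 72), PGL(2,5) (6T14, order 120), S_6 (6T16, order 720). By Dedekind's theorem, for a prime p not dividing disc(f) the degrees of the irreducible factors of f mod p form the cycle type of an element of G. Factoring f modulo the 37 such primes p <= 167 (skipping 2, 7, which divide the discriminant), each new pattern first appears at: mod 3: f = (x^6 + 2x^5 + 2x^4 + x^3 + 2x^2 + 2), pattern 6; mod 11: f = (x^3 + 4x^2 + x + 6)(x^3 + 8x^2 + 3), pattern 3+3; mod 13: f = (x^2 + 4x + 11)(x^2 + 5x + 11)(x^2 + 7x + 4), pattern 2+2+2; mod 29: f = (x)(x + 7)(x + 13)(x + 15)(x + 16)(x + 26), pattern 1+1+1+1+1+1. No other pattern occurs in this range, so the set of observed cycle types is {6, 3+3, 2+2+2, 1+1+1+1+1+1}. The candidates containing elements of all these cycle types are C_6 (6T1) of order 6, D_6 (6T3) of order 12, C_3 x S_3 (6T5) of order 18, A_4 x C_2 (6T6) of order 24, S_3 x S_3 (6T9) of order 36, S_4 x C_2 (6T11) of order 48, (S_3 x S_3) : C_2 (6T13) of order 72, PGL(2,5) (6T14) of order 120, S_6 (6T16) of order 720; the others are excluded. The observed types are precisely the cycle types that occur in C_6 (6T1). Each of the other remaining candidates has further cycle types, and by the Chebotarev density theorem the matching factorization patterns would occur for a proportion of primes equal to their share of the group: D_6 (6T3) additionally contains elements of type 2+2+1+1 (3 of its 12 elements, about 25% of primes); C_3 x S_3 (6T5) additionally contains elements of type 3+1+1+1 (4 of its 18 elements, about 22% of primes); A_4 x C_2 (6T6) additionally contains elements of type 2+2+1+1, 2+1+1+1+1 (6 of its 24 elements, about 25% of primes); S_3 x S_3 (6T9) additionally contains elements of type 3+1+1+1, 2+2+1+1 (13 of its 36 elements, about 36% of primes); S_4 x C_2 (6T11) additionally contains elements of type 4+2, 4+1+1, 2+2+1+1, 2+1+1+1+1 (24 of its 48 elements, about 50% of primes); (S_3 x S_3) : C_2 (6T13) additionally contains elements of type 4+2, 3+2+1, 3+1+1+1, 2+2+1+1, 2+1+1+1+1 (49 of its 72 elements, about 68% of primes); PGL(2,5) (6T14) additionally contains elements of type 5+1, 4+1+1, 2+2+1+1 (69 of its 120 elements, about 58% of primes); S_6 (6T16) additionally contains elements of type 5+1, 4+2, 4+1+1, 3+2+1, 3+1+1+1, 2+2+1+1, 2+1+1+1+1 (544 of its 720 elements, about 76% of primes). None of the 37 primes tested shows any such pattern (for each of these groups the chance of that is below 10^-4), which rules them out. Hence G = C_6 (6T1), of order 6. The Galois group C_6 (6T1) has order 6, so the splitting field has degree 6 over Q.

6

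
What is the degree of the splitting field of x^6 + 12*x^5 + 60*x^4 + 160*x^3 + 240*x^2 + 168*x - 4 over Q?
360

The degree of the splitting field over Q equals the order of the Galois group, so first determine the group. The polynomial f is an irreducible sextic over Q, so G = Gal(f/Q) is one of the 16 transitive subgroups 6T1, ..., 6T16 of S_6. The discriminant of f is 746496000000 = 864000^2, a perfect square, so G is contained in A_6. The transitive groups of degree 6 contained in A_6 are: A_4 (6T4, order 12), S_4 (6T7, order 24), (C_3 x C_3) : C_4 (6T10, order 36), PSL(2,5) (6T12, order 60), A_6 (6T15, order 360). By Dedekind's theorem, for a prime p not dividing disc(f) the degrees of the irreducible factors of f mod p form the cycle type of an element of G. Factoring f modulo the 6 such primes p <= 23 (skipping 2, 3, 5, which divide the discriminant), each new pattern first appears at: mod 7: f = (x + 6)(x^5 + 6x^4 + 3x^3 + 2x^2 + 4x + 4), pattern 5+1; mod 23: f = (x + 4)(x + 13)(x + 18)(x^3 + x + 17), pattern 3+1+1+1. No other pattern occurs in this range, so the set of observed cycle types is {5+1, 3+1+1+1}. Among the candidates above, the only group containing elements of all these cycle types is A_6 (6T15) — each of A_4 (6T4), S_4 (6T7), (C_3 x C_3) : C_4 (6T10), PSL(2,5) (6T12) lacks at least one of them. Hence G = A_6 (6T15), of order 360. The Galois group A_6 (6T15) has order 360, so the splitting field has degree 360 over Q.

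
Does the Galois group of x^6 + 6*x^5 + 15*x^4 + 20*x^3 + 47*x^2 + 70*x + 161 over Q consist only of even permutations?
The polynomial is irreducible of degree 6 over Q. Its discriminant is -2693803488051200, which is not a perfect square. A Galois group lies in the alternating group exactly when the discriminant is a square in Q, so the Galois group (S_4 x C_2) is not contained in A_6.

No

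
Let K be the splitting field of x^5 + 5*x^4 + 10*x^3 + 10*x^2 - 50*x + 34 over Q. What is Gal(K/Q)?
The polynomial f is an irreducible quintic over Q, so G = Gal(f/Q) is a transitive subgroup of S_5: one of C_5 (5T1, order 5), D_5 (5T2, order 10), F_20 (5T3, order 20), A_5 (5T4, order 60) or S_5 (5T5, order 120). The discriminant of f is 58564000000 = 242000^2, a perfect square, so G is contained in A_5. The transitive groups of degree 5 contained in A_5 are: C_5 (5T1, order 5), D_5 (5T2, order 10), A_5 (5T4, order 60). By Dedekind's theorem, for a prime p not dividing disc(f) the degrees of the irreducible factors of f mod p form the cycle type of an element of G. Factoring f modulo the 3 such primes p <= 13 (skipping 2, 5, 11, which divide the discriminant), each new pattern first appears at: mod 3: f = (x^5 + 2x^4 + x^3 + x^2 + x + 1), pattern 5; mod 13: f = (x + 7)(x + 9)(x^3 + 2x^2 + 6x + 9), pattern 3+1+1. No other pattern occurs in this range, so the set of observed cycle types is {5, 3+1+1}. Among the candidates above, the only group containing elements of all these cycle types is A_5 (5T4) — each of C_5 (5T1), D_5 (5T2) lacks at least one of them. Hence G = A_5 (5T4), of order 60.

A_5 (order 60)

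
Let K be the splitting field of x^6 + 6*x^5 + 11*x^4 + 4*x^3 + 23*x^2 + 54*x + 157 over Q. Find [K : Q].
The degree of the splitting field over Q equals the order of the Galois group, so first determine the group. The polynomial f is an irreducible sextic over Q, so G = Gal(f/Q) is one of the 16 transitive subgroups 6T1, ..., 6T16 of S_6. The discriminant of f is -5497558138880000, which is not a perfect square, so G is not contained in A_6. The transitive groups of degree 6 not contained in A_6 are: C_6 (6T1, order 6), S_3 (6T2, order 6), D_6 (6T3, order 12), C_3 x S_3 (6T5, order 18), A_4 x C_2 (6T6, order 24), S_4 (6T8, order 24), S_3 x S_3 (6T9, order 36), S_4 x C_2 (6T11, order 48), (S_3 x S_3) : C_2 (6T13, order 72), PGL(2,5) (6T14, order 120), S_6 (6T16, order 720). By Dedekind's theorem, for a prime p not dividing disc(f) the degrees of the irreducible factors of f mod p form the cycle type of an element of G. Factoring f modulo the 22 such primes p <= 89 (skipping 2, 5, which divide the discriminant), each new pattern first appears at: mod 3: f = (x^3 + x^2 + 2x + 1)(x^3 + 2x^2 + x + 1), pattern 3+3; mod 7: f = (x^2 + 2)(x^2 + 2x + 2)(x^2 + 4x + 6), pattern 2+2+2; mod 13: f = (x + 6)(x + 9)(x^4 + 4x^3 + x^2 + 7x + 7), pattern 4+1+1; mod 43: f = (x + 20)(x + 25)(x^2 + 2x + 17)(x^2 + 2x + 41), pattern 2+2+1+1. No other pattern occurs in this range, so the set of observed cycle types is {3+3, 2+2+2, 4+1+1, 2+2+1+1}. The candidates containing elements of all these cycle types are S_4 (6T8) of order 24, S_4 x C_2 (6T11) of order 48, PGL(2,5) (6T14) of order 120, S_6 (6T16) of order 720; the others are excluded. The observed types are precisely the cycle types that occur in S_4 (6T8) (apart from the identity). Each of the other remaining candidates has further cycle types, and by the Chebotarev density theorem the matching factorization patterns would occur for a proportion of primes equal to their share of the group: S_4 x C_2 (6T11) additionally contains elements of type 6, 4+2, 2+1+1+1+1 (17 of its 48 elements, about 35% of primes); PGL(2,5) (6T14) additionally contains elements of type 6, 5+1 (44 of its 120 elements, about 37% of primes); S_6 (6T16) additionally contains elements of type 6, 5+1, 4+2, 3+2+1, 3+1+1+1, 2+1+1+1+1 (529 of its 720 elements, about 73% of primes). None of the 22 primes tested shows any such pattern (for each of these groups the chance of that is below 10^-4), which rules them out. Hence G = S_4 (6T8), of order 24. The Galois group S_4 (6T8) has order 24, so the splitting field has degree 24 over Q.

24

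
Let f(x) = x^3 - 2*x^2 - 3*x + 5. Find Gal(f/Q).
C_3, A_3

The polynomial is an irreducible cubic over Q and its discriminant is 169 = 13^2, a perfect square. For an irreducible cubic, a square discriminant forces the Galois group to be A_3, the cyclic group of order 3.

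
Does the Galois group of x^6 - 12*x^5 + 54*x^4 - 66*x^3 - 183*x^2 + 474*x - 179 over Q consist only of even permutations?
The polynomial is irreducible of degree 6 over Q. Its discriminant is -153891765817344, which is not a perfect square. A Galois group lies in the alternating group exactly when the discriminant is a square in Q, so the Galois group (A_4 x C_2) is not contained in A_6.

No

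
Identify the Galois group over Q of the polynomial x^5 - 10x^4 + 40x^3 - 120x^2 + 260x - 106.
The polynomial f is an irreducible quintic over Q, so G = Gal(f/Q) is a transitive subgroup of S_5: one of C_5 (5T1, order 5), D_5 (5T2, order 10), F_20 (5T3, order 20), A_5 (5T4, order 60) or S_5 (5T5, order 120). The discriminant of f is 574944050000, which is not a perfect square, so G is not contained in A_5. The transitive groups of degree 5 not contained in A_5 are: F_20 (5T3, order 20), S_5 (5T5, order 120). By Dedekind's theorem, for a prime p not dividing disc(f) the degrees of the irreducible factors of f mod p form the cycle type of an element of G. Factoring f modulo the 18 such primes p <= 71 (skipping 2, 5, which divide the discriminant), each new pattern first appears at: mod 3: f = (x + 1)(x^4 + x^3 + 2), pattern 4+1; mod 11: f = (x^5 + x^4 + 7x^3 + x^2 + 7x + 4), pattern 5; mod 19: f = (x + 15)(x^2 + 4x + 1)(x^2 + 9x + 17), pattern 2+2+1. No other pattern occurs in this range, so the set of observed cycle types is {4+1, 5, 2+2+1}. The candidates containing elements of all these cycle types are F_20 (5T3) of order 20, S_5 (5T5) of order 120; the others are excluded. The observed types are precisely the cycle types that occur in F_20 (5T3) (apart from the identity). Each of the other remaining candidates has further cycle types, and by the Chebotarev density theorem the matching factorization patterns would occur for a proportion of primes equal to their share of the group: S_5 (5T5) additionally contains elements of type 3+2, 3+1+1, 2+1+1+1 (50 of its 120 elements, about 42% of primes). None of the 18 primes tested shows any such pattern (for each of these groups the chance of that is below 10^-4), which rules them out. Hence G = F_20 (5T3), of order 20.

F_20 (order 20)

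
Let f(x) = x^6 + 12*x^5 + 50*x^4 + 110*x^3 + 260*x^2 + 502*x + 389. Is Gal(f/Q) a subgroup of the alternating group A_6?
The polynomial is irreducible of degree 6 over Q. Its discriminant is 38875225000000 = 6235000^2, a perfect square. A Galois group lies in the alternating group exactly when the discriminant is a square in Q, so the Galois group ((C_3 x C_3) : C_4) is contained in A_6.

Yes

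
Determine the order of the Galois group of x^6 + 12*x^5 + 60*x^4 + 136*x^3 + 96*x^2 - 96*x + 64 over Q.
18

The degree of the splitting field over Q equals the order of the Galois group, so first determine the group. The polynomial f is an irreducible sextic over Q, so G = Gal(f/Q) is one of the 16 transitive subgroups 6T1, ..., 6T16 of S_6. The discriminant of f is -190210142896128, which is not a perfect square, so G is not contained in A_6. The transitive groups of degree 6 not contained in A_6 are: C_6 (6T1, order 6), S_3 (6T2, order 6), D_6 (6T3, order 12), C_3 x S_3 (6T5, order 18), A_4 x C_2 (6T6, order 24), S_4 (6T8, order 24), S_3 x S_3 (6T9, order 36), S_4 x C_2 (6T11, order 48), (S_3 x S_3) : C_2 (6T13, order 72), PGL(2,5) (6T14, order 120), S_6 (6T16, order 720). By Dedekind's theorem, for a prime p not dividing disc(f) the degrees of the irreducible factors of f mod p form the cycle type of an element of G. Factoring f modulo the 33 such primes p <= 149 (skipping 2, 3, which divide the discriminant), each new pattern first appears at: mod 5: f = (x^6 + 2x^5 + x^3 + x^2 + 4x + 4), pattern 6; mod 7: f = (x + 3)(x + 4)(x + 6)(x^3 + 6x^2 + 5x + 4), pattern 3+1+1+1; mod 17: f = (x^2 + 6x + 2)(x^2 + 11x + 12)(x^2 + 12x + 14), pattern 2+2+2; mod 19: f = (x^3 + 6x^2 + 12x + 12)(x^3 + 6x^2 + 12x + 18), pattern 3+3; mod 73: f = (x + 28)(x + 44)(x + 46)(x + 60)(x + 62)(x + 64), pattern 1+1+1+1+1+1. No other pattern occurs in this range, so the set of observed cycle types is {6, 3+1+1+1, 2+2+2, 3+3, 1+1+1+1+1+1}. The candidates containing elements of all these cycle types are C_3 x S_3 (6T5) of order 18, S_3 x S_3 (6T9) of order 36, (S_3 x S_3) : C_2 (6T13) of order 72, S_6 (6T16) of order 720; the others are excluded. The observed types are precisely the cycle types that occur in C_3 x S_3 (6T5). Each of the other remaining candidates has further cycle types, and by the Chebotarev density theorem the matching factorization patterns would occur for a proportion of primes equal to their share of the group: S_3 x S_3 (6T9) additionally contains elements of type 2+2+1+1 (9 of its 36 elements, about 25% of primes); (S_3 x S_3) : C_2 (6T13) additionally contains elements of type 4+2, 3+2+1, 2+2+1+1, 2+1+1+1+1 (45 of its 72 elements, about 62% of primes); S_6 (6T16) additionally contains elements of type 5+1, 4+2, 4+1+1, 3+2+1, 2+2+1+1, 2+1+1+1+1 (504 of its 720 elements, about 70% of primes). None of the 33 primes tested shows any such pattern (for each of these groups the chance of that is below 10^-4), which rules them out. Hence G = C_3 x S_3 (6T5), of order 18. The Galois group C_3 x S_3 (6T5) has order 18, so the splitting field has degree 18 over Q.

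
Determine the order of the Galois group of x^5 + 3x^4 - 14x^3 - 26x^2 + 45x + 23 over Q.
The degree of the splitting field over Q equals the order of the Galois group, so first determine the group. The polynomial f is an irreducible quintic over Q, so G = Gal(f/Q) is a transitive subgroup of S_5: one of C_5 (5T1, order 5), D_5 (5T2, order 10), F_20 (5T3, order 20), A_5 (5T4, order 60) or S_5 (5T5, order 120). The discriminant of f is 15352201216 = 123904^2, a perfect square, so G is contained in A_5. The transitive groups of degree 5 contained in A_5 are: C_5 (5T1, order 5), D_5 (5T2, order 10), A_5 (5T4, order 60). By Dedekind's theorem, for a prime p not dividing disc(f) the degrees of the irreducible factors of f mod p form the cycle type of an element of G. Factoring f modulo the 14 such primes p <= 53 (skipping 2, 11, which divide the discriminant), each new pattern first appears at: mod 3: f = (x^5 + x^3 + x^2 + 2), pattern 5; mod 23: f = (x)(x + 6)(x + 9)(x + 13)(x + 21), pattern 1+1+1+1+1. No other pattern occurs in this range, so the set of observed cycle types is {5, 1+1+1+1+1}. The candidates containing elements of all these cycle types are C_5 (5T1) of order 5, D_5 (5T2) of order 10, A_5 (5T4) of order 60; the others are excluded. The observed types are precisely the cycle types that occur in C_5 (5T1). Each of the other remaining candidates has further cycle types, and by the Chebotarev density theorem the matching factorization patterns would occur for a proportion of primes equal to their share of the group: D_5 (5T2) additionally contains elements of type 2+2+1 (5 of its 10 elements, about 50% of primes); A_5 (5T4) additionally contains elements of type 3+1+1, 2+2+1 (35 of its 60 elements, about 58% of primes). None of the 14 primes tested shows any such pattern (for each of these groups the chance of that is below 10^-4), which rules them out. Hence G = C_5 (5T1), of order 5. The Galois group C_5 (5T1) has order 5, so the splitting field has degree 5 over Q.

5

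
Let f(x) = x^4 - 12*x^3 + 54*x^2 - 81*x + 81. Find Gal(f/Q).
S_4, the symmetric group on 4 letters

The polynomial is an irreducible quartic over Q and its discriminant is 121699989, which is not a perfect square, so the Galois group is not contained in A_4. The resolvent cubic y^3 - 54*y^2 + 648*y - 729 is irreducible over Q. An irreducible resolvent with non-square discriminant gives S_4.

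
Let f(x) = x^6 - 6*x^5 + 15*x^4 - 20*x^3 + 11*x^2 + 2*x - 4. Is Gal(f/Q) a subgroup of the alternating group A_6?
Yes

The polynomial is irreducible of degree 6 over Q. Its discriminant is 3356224 = 1832^2, a perfect square. A Galois group lies in the alternating group exactly when the discriminant is a square in Q, so the Galois group (S_4) is contained in A_6.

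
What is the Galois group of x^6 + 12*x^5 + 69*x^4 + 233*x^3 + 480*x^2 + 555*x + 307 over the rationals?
6T1: C_6

The polynomial f is an irreducible sextic over Q, so G = Gal(f/Q) is one of the 16 transitive subgroups 6T1, ..., 6T16 of S_6. The discriminant of f is -4673478001923, which is not a perfect square, so G is not contained in A_6. The transitive groups of degree 6 not contained in A_6 are: C_6 (6T1, order 6), S_3 (6T2, order 6), D_6 (6T3, order 12), C_3 x S_3 (6T5, order 18), A_4 x C_2 (6T6, order 24), S_4 (6T8, order 24), S_3 x S_3 (6T9, order 36), S_4 x C_2 (6T11, order 48), (S_3 x S_3) : C_2 (6T13, order 72), PGL(2,5) (6T14, order 120), S_6 (6T16, order 720). By Dedekind's theorem, for a prime p not dividing disc(f) the degrees of the irreducible factors of f mod p form the cycle type of an element of G. Factoring f modulo the 37 such primes p <= 167 (skipping 3, 19, which divide the discriminant), each new pattern first appears at: mod 2: f = (x^6 + x^4 + x^3 + x + 1), pattern 6; mod 7: f = (x^3 + 5)(x^3 + 5x^2 + 6x + 4), pattern 3+3; mod 17: f = (x^2 + 7x + 3)(x^2 + 8x + 9)(x^2 + 14x + 12), pattern 2+2+2; mod 37: f = (x + 2)(x + 6)(x + 9)(x + 16)(x + 26)(x + 27), pattern 1+1+1+1+1+1. No other pattern occurs in this range, so the set of observed cycle types is {6, 3+3, 2+2+2, 1+1+1+1+1+1}. The candidates containing elements of all these cycle types are C_6 (6T1) of order 6, D_6 (6T3) of order 12, C_3 x S_3 (6T5) of order 18, A_4 x C_2 (6T6) of order 24, S_3 x S_3 (6T9) of order 36, S_4 x C_2 (6T11) of order 48, (S_3 x S_3) : C_2 (6T13) of order 72, PGL(2,5) (6T14) of order 120, S_6 (6T16) of order 720; the others are excluded. The observed types are precisely the cycle types that occur in C_6 (6T1). Each of the other remaining candidates has further cycle types, and by the Chebotarev density theorem the matching factorization patterns would occur for a proportion of primes equal to their share of the group: D_6 (6T3) additionally contains elements of type 2+2+1+1 (3 of its 12 elements, about 25% of primes); C_3 x S_3 (6T5) additionally contains elements of type 3+1+1+1 (4 of its 18 elements, about 22% of primes); A_4 x C_2 (6T6) additionally contains elements of type 2+2+1+1, 2+1+1+1+1 (6 of its 24 elements, about 25% of primes); S_3 x S_3 (6T9) additionally contains elements of type 3+1+1+1, 2+2+1+1 (13 of its 36 elements, about 36% of primes); S_4 x C_2 (6T11) additionally contains elements of type 4+2, 4+1+1, 2+2+1+1, 2+1+1+1+1 (24 of its 48 elements, about 50% of primes); (S_3 x S_3) : C_2 (6T13) additionally contains elements of type 4+2, 3+2+1, 3+1+1+1, 2+2+1+1, 2+1+1+1+1 (49 of its 72 elements, about 68% of primes); PGL(2,5) (6T14) additionally contains elements of type 5+1, 4+1+1, 2+2+1+1 (69 of its 120 elements, about 58% of primes); S_6 (6T16) additionally contains elements of type 5+1, 4+2, 4+1+1, 3+2+1, 3+1+1+1, 2+2+1+1, 2+1+1+1+1 (544 of its 720 elements, about 76% of primes). None of the 37 primes tested shows any such pattern (for each of these groups the chance of that is below 10^-4), which rules them out. Hence G = C_6 (6T1), of order 6.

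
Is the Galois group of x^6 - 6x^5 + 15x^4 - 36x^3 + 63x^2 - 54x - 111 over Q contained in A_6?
The polynomial is irreducible of degree 6 over Q. Its discriminant is 5410421842378752, which is not a perfect square. A Galois group lies in the alternating group exactly when the discriminant is a square in Q, so the Galois group (S_3 x S_3) is not contained in A_6.

No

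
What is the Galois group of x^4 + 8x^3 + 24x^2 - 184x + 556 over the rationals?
The polynomial is an irreducible quartic over Q and its discriminant is 176319369216 = 419904^2, a perfect square, so the Galois group is contained in A_4. The resolvent cubic y^3 - 24*y^2 - 3696*y - 16064 is irreducible over Q. An irreducible resolvent with square discriminant gives A_4.

A_4 (order 12)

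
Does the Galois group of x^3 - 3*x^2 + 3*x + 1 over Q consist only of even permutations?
The polynomial is irreducible of degree 3 over Q. Its discriminant is -108, which is not a perfect square. A Galois group lies in the alternating group exactly when the discriminant is a square in Q, so the Galois group (S_3) is not contained in A_3.

No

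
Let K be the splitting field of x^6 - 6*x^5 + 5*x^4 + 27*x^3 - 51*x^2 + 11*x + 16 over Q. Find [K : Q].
60

The degree of the splitting field over Q equals the order of the Galois group, so first determine the group. The polynomial f is an irreducible sextic over Q, so G = Gal(f/Q) is one of the 16 transitive subgroups 6T1, ..., 6T16 of S_6. The discriminant of f is 30991489 = 5567^2, a perfect square, so G is contained in A_6. The transitive groups of degree 6 contained in A_6 are: A_4 (6T4, order 12), S_4 (6T7, order 24), (C_3 x C_3) : C_4 (6T10, order 36), PSL(2,5) (6T12, order 60), A_6 (6T15, order 360). By Dedekind's theorem, for a prime p not dividing disc(f) the degrees of the irreducible factors of f mod p form the cycle type of an element of G. Factoring f modulo the 21 such primes p <= 79 (skipping 19, which divides the discriminant), each new pattern first appears at: mod 2: f = (x)(x^5 + x^3 + x^2 + x + 1), pattern 5+1; mod 7: f = (x^3 + 2x^2 + 4x + 5)(x^3 + 6x^2 + 3x + 6), pattern 3+3; mod 61: f = (x + 1)(x + 23)(x^2 + 44x + 55)(x^2 + 48x + 60), pattern 2+2+1+1. No other pattern occurs in this range, so the set of observed cycle types is {5+1, 3+3, 2+2+1+1}. The candidates containing elements of all these cycle types are PSL(2,5) (6T12) of order 60, A_6 (6T15) of order 360; the others are excluded. The observed types are precisely the cycle types that occur in PSL(2,5) (6T12) (apart from the identity). Each of the other remaining candidates has further cycle types, and by the Chebotarev density theorem the matching factorization patterns would occur for a proportion of primes equal to their share of the group: A_6 (6T15) additionally contains elements of type 4+2, 3+1+1+1 (130 of its 360 elements, about 36% of primes). None of the 21 primes tested shows any such pattern (for each of these groups the chance of that is below 10^-4), which rules them out. Hence G = PSL(2,5) (6T12), of order 60. The Galois group PSL(2,5) (6T12) has order 60, so the splitting field has degree 60 over Q.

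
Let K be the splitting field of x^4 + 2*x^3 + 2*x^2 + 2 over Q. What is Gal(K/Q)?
4T4: A_4

The polynomial is an irreducible quartic over Q and its discriminant is 3136 = 56^2, a perfect square, so the Galois group is contained in A_4. The resolvent cubic y^3 - 2*y^2 - 8*y + 8 is irreducible over Q. An irreducible resolvent with square discriminant gives A_4.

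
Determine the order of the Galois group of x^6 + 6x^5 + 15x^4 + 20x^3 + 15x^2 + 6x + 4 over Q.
The degree of the splitting field over Q equals the order of the Galois group, so first determine the group. The polynomial f is an irreducible sextic over Q, so G = Gal(f/Q) is one of the 16 transitive subgroups 6T1, ..., 6T16 of S_6. The discriminant of f is -11337408, which is not a perfect square, so G is not contained in A_6. The transitive groups of degree 6 not contained in A_6 are: C_6 (6T1, order 6), S_3 (6T2, order 6), D_6 (6T3, order 12), C_3 x S_3 (6T5, order 18), A_4 x C_2 (6T6, order 24), S_4 (6T8, order 24), S_3 x S_3 (6T9, order 36), S_4 x C_2 (6T11, order 48), (S_3 x S_3) : C_2 (6T13, order 72), PGL(2,5) (6T14, order 120), S_6 (6T16, order 720). By Dedekind's theorem, for a prime p not dividing disc(f) the degrees of the irreducible factors of f mod p form the cycle type of an element of G. Factoring f modulo the 23 such primes p <= 97 (skipping 2, 3, which divide the discriminant), each new pattern first appears at: mod 5: f = (x^2 + x + 2)(x^2 + 2x + 3)(x^2 + 3x + 4), pattern 2+2+2; mod 7: f = (x^3 + 3x^2 + 3x + 3)(x^3 + 3x^2 + 3x + 6), pattern 3+3; mod 61: f = (x + 4)(x + 20)(x + 23)(x + 40)(x + 43)(x + 59), pattern 1+1+1+1+1+1. No other pattern occurs in this range, so the set of observed cycle types is {2+2+2, 3+3, 1+1+1+1+1+1}. The candidates containing elements of all these cycle types are C_6 (6T1) of order 6, S_3 (6T2) of order 6, D_6 (6T3) of order 12, C_3 x S_3 (6T5) of order 18, A_4 x C_2 (6T6) of order 24, S_4 (6T8) of order 24, S_3 x S_3 (6T9) of order 36, S_4 x C_2 (6T11) of order 48, (S_3 x S_3) : C_2 (6T13) of order 72, PGL(2,5) (6T14) of order 120, S_6 (6T16) of order 720; the others are excluded. The observed types are precisely the cycle types that occur in S_3 (6T2). Each of the other remaining candidates has further cycle types, and by the Chebotarev density theorem the matching factorization patterns would occur for a proportion of primes equal to their share of the group: C_6 (6T1) additionally contains elements of type 6 (2 of its 6 elements, about 33% of primes); D_6 (6T3) additionally contains elements of type 6, 2+2+1+1 (5 of its 12 elements, about 42% of primes); C_3 x S_3 (6T5) additionally contains elements of type 6, 3+1+1+1 (10 of its 18 elements, about 56% of primes); A_4 x C_2 (6T6) additionally contains elements of type 6, 2+2+1+1, 2+1+1+1+1 (14 of its 24 elements, about 58% of primes); S_4 (6T8) additionally contains elements of type 4+1+1, 2+2+1+1 (9 of its 24 elements, about 38% of primes); S_3 x S_3 (6T9) additionally contains elements of type 6, 3+1+1+1, 2+2+1+1 (25 of its 36 elements, about 69% of primes); S_4 x C_2 (6T11) additionally contains elements of type 6, 4+2, 4+1+1, 2+2+1+1, 2+1+1+1+1 (32 of its 48 elements, about 67% of primes); (S_3 x S_3) : C_2 (6T13) additionally contains elements of type 6, 4+2, 3+2+1, 3+1+1+1, 2+2+1+1, 2+1+1+1+1 (61 of its 72 elements, about 85% of primes); PGL(2,5) (6T14) additionally contains elements of type 6, 5+1, 4+1+1, 2+2+1+1 (89 of its 120 elements, about 74% of primes); S_6 (6T16) additionally contains elements of type 6, 5+1, 4+2, 4+1+1, 3+2+1, 3+1+1+1, 2+2+1+1, 2+1+1+1+1 (664 of its 720 elements, about 92% of primes). None of the 23 primes tested shows any such pattern (for each of these groups the chance of that is below 10^-4), which rules them out. Hence G = S_3 (6T2), of order 6. The Galois group S_3 (6T2) has order 6, so the splitting field has degree 6 over Q.

6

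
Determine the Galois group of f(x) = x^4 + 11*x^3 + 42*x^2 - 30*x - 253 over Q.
The polynomial is an irreducible quartic over Q and its discriminant is -2061542083, which is not a perfect square, so the Galois group is not contained in A_4. The resolvent cubic y^3 - 42*y^2 + 682*y - 12791 is irreducible over Q. An irreducible resolvent with non-square discriminant gives S_4.

S_4, the symmetric group on 4 letters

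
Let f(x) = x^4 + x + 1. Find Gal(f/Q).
The polynomial is an irreducible quartic over Q and its discriminant is 229, which is not a perfect square, so the Galois group is not contained in A_4. The resolvent cubic y^3 - 4*y - 1 is irreducible over Q. An irreducible resolvent with non-square discriminant gives S_4.

4T5: S_4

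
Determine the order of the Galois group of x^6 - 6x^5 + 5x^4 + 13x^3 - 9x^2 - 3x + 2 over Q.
The degree of the splitting field over Q equals the order of the Galois group, so first determine the group. The polynomial f is an irreducible sextic over Q, so G = Gal(f/Q) is one of the 16 transitive subgroups 6T1, ..., 6T16 of S_6. The discriminant of f is 30991489 = 5567^2, a perfect square, so G is contained in A_6. The transitive groups of degree 6 contained in A_6 are: A_4 (6T4, order 12), S_4 (6T7, order 24), (C_3 x C_3) : C_4 (6T10, order 36), PSL(2,5) (6T12, order 60), A_6 (6T15, order 360). By Dedekind's theorem, for a prime p not dividing disc(f) the degrees of the irreducible factors of f mod p form the cycle type of an element of G. Factoring f modulo the 21 such primes p <= 79 (skipping 19, which divides the discriminant), each new pattern first appears at: mod 2: f = (x)(x^5 + x^3 + x^2 + x + 1), pattern 5+1; mod 7: f = (x^3 + 2x^2 + 4x + 5)(x^3 + 6x^2 + 3x + 6), pattern 3+3; mod 61: f = (x + 36)(x + 58)(x^2 + 9x + 38)(x^2 + 13x + 25), pattern 2+2+1+1. No other pattern occurs in this range, so the set of observed cycle types is {5+1, 3+3, 2+2+1+1}. The candidates containing elements of all these cycle types are PSL(2,5) (6T12) of order 60, A_6 (6T15) of order 360; the others are excluded. The observed types are precisely the cycle types that occur in PSL(2,5) (6T12) (apart from the identity). Each of the other remaining candidates has further cycle types, and by the Chebotarev density theorem the matching factorization patterns would occur for a proportion of primes equal to their share of the group: A_6 (6T15) additionally contains elements of type 4+2, 3+1+1+1 (130 of its 360 elements, about 36% of primes). None of the 21 primes tested shows any such pattern (for each of these groups the chance of that is below 10^-4), which rules them out. Hence G = PSL(2,5) (6T12), of order 60. The Galois group PSL(2,5) (6T12) has order 60, so the splitting field has degree 60 over Q.

60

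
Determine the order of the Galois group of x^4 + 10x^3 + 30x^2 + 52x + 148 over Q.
4

The degree of the splitting field over Q equals the order of the Galois group, so first determine the group. The polynomial is an irreducible quartic over Q and its discriminant is 41990400 = 6480^2, a perfect square, so the Galois group is contained in A_4. The resolvent cubic y^3 - 30*y^2 - 72*y + 256 splits completely over Q, which gives the Klein four-group V_4. The Galois group V_4 (4T2) has order 4, so the splitting field has degree 4 over Q.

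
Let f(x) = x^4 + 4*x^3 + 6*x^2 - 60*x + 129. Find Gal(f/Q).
The polynomial is an irreducible quartic over Q and its discriminant is 1358954496 = 36864^2, a perfect square, so the Galois group is contained in A_4. The resolvent cubic y^3 - 6*y^2 - 756*y - 2568 is irreducible over Q. An irreducible resolvent with square discriminant gives A_4.

A_4 (order 12)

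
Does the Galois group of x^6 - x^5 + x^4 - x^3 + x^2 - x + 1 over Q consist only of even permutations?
The polynomial is irreducible of degree 6 over Q. Its discriminant is -16807, which is not a perfect square. A Galois group lies in the alternating group exactly when the discriminant is a square in Q, so the Galois group (C_6) is not contained in A_6.

No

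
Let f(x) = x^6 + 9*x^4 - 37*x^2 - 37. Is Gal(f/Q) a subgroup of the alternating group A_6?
No

The polynomial is irreducible of degree 6 over Q. Its discriminant is 870211913777152, which is not a perfect square. A Galois group lies in the alternating group exactly when the discriminant is a square in Q, so the Galois group (S_4) is not contained in A_6.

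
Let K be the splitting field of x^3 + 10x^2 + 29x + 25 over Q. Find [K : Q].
The degree of the splitting field over Q equals the order of the Galois group, so first determine the group. The polynomial is an irreducible cubic over Q and its discriminant is 169 = 13^2, a perfect square. For an irreducible cubic, a square discriminant forces the Galois group to be A_3, the cyclic group of order 3. The Galois group C_3 (3T1) has order 3, so the splitting field has degree 3 over Q.

3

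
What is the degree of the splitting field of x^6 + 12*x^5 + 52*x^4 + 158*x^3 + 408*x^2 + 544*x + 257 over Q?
48

The degree of the splitting field over Q equals the order of the Galois group, so first determine the group. The polynomial f is an irreducible sextic over Q, so G = Gal(f/Q) is one of the 16 transitive subgroups 6T1, ..., 6T16 of S_6. The discriminant of f is -905333959757824, which is not a perfect square, so G is not contained in A_6. The transitive groups of degree 6 not contained in A_6 are: C_6 (6T1, order 6), S_3 (6T2, order 6), D_6 (6T3, order 12), C_3 x S_3 (6T5, order 18), A_4 x C_2 (6T6, order 24), S_4 (6T8, order 24), S_3 x S_3 (6T9, order 36), S_4 x C_2 (6T11, order 48), (S_3 x S_3) : C_2 (6T13, order 72), PGL(2,5) (6T14, order 120), S_6 (6T16, order 720). By Dedekind's theorem, for a prime p not dividing disc(f) the degrees of the irreducible factors of f mod p form the cycle type of an element of G. Factoring f modulo the 67 such primes p <= 347 (skipping 2, 229, which divide the discriminant), each new pattern first appears at: mod 3: f = (x^6 + x^4 + 2x^3 + x + 2), pattern 6; mod 5: f = (x^3 + 3x + 3)(x^3 + 2x^2 + 4x + 4), pattern 3+3; mod 7: f = (x + 2)(x + 3)(x^4 + 4x^2 + 5x + 2), pattern 4+1+1; mod 13: f = (x^2 + 7x + 3)(x^4 + 5x^3 + x^2 + 6x + 12), pattern 4+2; mod 23: f = (x^2 + 3x + 3)(x^2 + 3x + 10)(x^2 + 6x + 17), pattern 2+2+2; mod 29: f = (x + 6)(x + 24)(x^2 + 18x + 8)(x^2 + 22x + 15), pattern 2+2+1+1; mod 193: f = (x + 26)(x + 50)(x + 96)(x + 113)(x + 148)(x + 158), pattern 1+1+1+1+1+1; mod 347: f = (x + 5)(x + 17)(x + 203)(x + 293)(x^2 + 188x + 140), pattern 2+1+1+1+1. No other pattern occurs in this range, so the set of observed cycle types is {6, 3+3, 4+1+1, 4+2, 2+2+2, 2+2+1+1, 1+1+1+1+1+1, 2+1+1+1+1}. The candidates containing elements of all these cycle types are S_4 x C_2 (6T11) of order 48, S_6 (6T16) of order 720; the others are excluded. The observed types are precisely the cycle types that occur in S_4 x C_2 (6T11). Each of the other remaining candidates has further cycle types, and by the Chebotarev density theorem the matching factorization patterns would occur for a proportion of primes equal to their share of the group: S_6 (6T16) additionally contains elements of type 5+1, 3+2+1, 3+1+1+1 (304 of its 720 elements, about 42% of primes). None of the 67 primes tested shows any such pattern (for each of these groups the chance of that is below 10^-4), which rules them out. Hence G = S_4 x C_2 (6T11), of order 48. The Galois group S_4 x C_2 (6T11) has order 48, so the splitting field has degree 48 over Q.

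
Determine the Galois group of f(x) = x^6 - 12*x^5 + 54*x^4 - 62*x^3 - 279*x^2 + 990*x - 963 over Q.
The polynomial f is an irreducible sextic over Q, so G = Gal(f/Q) is one of the 16 transitive subgroups 6T1, ..., 6T16 of S_6. The discriminant of f is 1323222688272384 = 36376128^2, a perfect square, so G is contained in A_6. The transitive groups of degree 6 contained in A_6 are: A_4 (6T4, order 12), S_4 (6T7, order 24), (C_3 x C_3) : C_4 (6T10, order 36), PSL(2,5) (6T12, order 60), A_6 (6T15, order 360). By Dedekind's theorem, for a prime p not dividing disc(f) the degrees of the irreducible factors of f mod p form the cycle type of an element of G. Factoring f modulo the 33 such primes p <= 149 (skipping 2, 3, which divide the discriminant), each new pattern first appears at: mod 5: f = (x^3 + x^2 + 3x + 1)(x^3 + 2x^2 + 4x + 2), pattern 3+3; mod 17: f = (x + 6)(x + 15)(x^2 + 2x + 6)(x^2 + 16x + 7), pattern 2+2+1+1; mod 71: f = (x + 6)(x + 13)(x + 21)(x + 22)(x + 33)(x + 35), pattern 1+1+1+1+1+1. No other pattern occurs in this range, so the set of observed cycle types is {3+3, 2+2+1+1, 1+1+1+1+1+1}. The candidates containing elements of all these cycle types are A_4 (6T4) of order 12, S_4 (6T7) of order 24, (C_3 x C_3) : C_4 (6T10) of order 36, PSL(2,5) (6T12) of order 60, A_6 (6T15) of order 360; the others are excluded. The observed types are precisely the cycle types that occur in A_4 (6T4). Each of the other remaining candidates has further cycle types, and by the Chebotarev density theorem the matching factorization patterns would occur for a proportion of primes equal to their share of the group: S_4 (6T7) additionally contains elements of type 4+2 (6 of its 24 elements, about 25% of primes); (C_3 x C_3) : C_4 (6T10) additionally contains elements of type 4+2, 3+1+1+1 (22 of its 36 elements, about 61% of primes); PSL(2,5) (6T12) additionally contains elements of type 5+1 (24 of its 60 elements, about 40% of primes); A_6 (6T15) additionally contains elements of type 5+1, 4+2, 3+1+1+1 (274 of its 360 elements, about 76% of primes). None of the 33 primes tested shows any such pattern (for each of these groups the chance of that is below 10^-4), which rules them out. Hence G = A_4 (6T4), of order 12.

A_4, A_4 acting on 6 points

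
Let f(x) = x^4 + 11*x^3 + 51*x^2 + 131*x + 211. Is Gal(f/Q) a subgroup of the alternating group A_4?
No

The polynomial is irreducible of degree 4 over Q. Its discriminant is 66430125, which is not a perfect square. A Galois group lies in the alternating group exactly when the discriminant is a square in Q, so the Galois group (C_4) is not contained in A_4.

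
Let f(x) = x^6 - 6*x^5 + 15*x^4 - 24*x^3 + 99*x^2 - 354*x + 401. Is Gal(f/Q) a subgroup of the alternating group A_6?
No

The polynomial is irreducible of degree 6 over Q. Its discriminant is -41622228172800, which is not a perfect square. A Galois group lies in the alternating group exactly when the discriminant is a square in Q, so the Galois group (D_6) is not contained in A_6.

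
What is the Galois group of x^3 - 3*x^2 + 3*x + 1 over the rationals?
The polynomial is an irreducible cubic over Q and its discriminant is -108, which is not a perfect square. For an irreducible cubic, a non-square discriminant gives Galois group S_3.

S_3 (also written S3)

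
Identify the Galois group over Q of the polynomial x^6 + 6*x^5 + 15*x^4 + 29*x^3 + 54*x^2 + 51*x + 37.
The polynomial f is an irreducible sextic over Q, so G = Gal(f/Q) is one of the 16 transitive subgroups 6T1, ..., 6T16 of S_6. The discriminant of f is -945145936107, which is not a perfect square, so G is not contained in A_6. The transitive groups of degree 6 not contained in A_6 are: C_6 (6T1, order 6), S_3 (6T2, order 6), D_6 (6T3, order 12), C_3 x S_3 (6T5, order 18), A_4 x C_2 (6T6, order 24), S_4 (6T8, order 24), S_3 x S_3 (6T9, order 36), S_4 x C_2 (6T11, order 48), (S_3 x S_3) : C_2 (6T13, order 72), PGL(2,5) (6T14, order 120), S_6 (6T16, order 720). By Dedekind's theorem, for a prime p not dividing disc(f) the degrees of the irreducible factors of f mod p form the cycle type of an element of G. Factoring f modulo the 27 such primes p <= 127 (skipping 3, 17, 19, 43, which divide the discriminant), each new pattern first appears at: mod 2: f = (x^6 + x^4 + x^3 + x + 1), pattern 6; mod 7: f = (x + 1)(x^2 + 2x + 5)(x^3 + 3x^2 + 6x + 6), pattern 3+2+1; mod 11: f = (x^2 + 4x + 2)(x^4 + 2x^3 + 5x^2 + 5x + 2), pattern 4+2; mod 13: f = (x + 5)(x + 7)(x^2 + 9x + 6)(x^2 + 11x + 12), pattern 2+2+1+1; mod 61: f = (x + 7)(x + 21)(x + 36)(x + 50)(x^2 + 14x + 42), pattern 2+1+1+1+1; mod 97: f = (x + 14)(x + 26)(x + 60)(x^3 + 3x^2 + 55x + 93), pattern 3+1+1+1; mod 113: f = (x^2 + 2x + 38)(x^2 + 54x + 88)(x^2 + 63x + 95), pattern 2+2+2; mod 127: f = (x^3 + 3x^2 + 52x + 74)(x^3 + 3x^2 + 81x + 64), pattern 3+3. No other pattern occurs in this range, so the set of observed cycle types is {6, 3+2+1, 4+2, 2+2+1+1, 2+1+1+1+1, 3+1+1+1, 2+2+2, 3+3}. The candidates containing elements of all these cycle types are (S_3 x S_3) : C_2 (6T13) of order 72, S_6 (6T16) of order 720; the others are excluded. The observed types are precisely the cycle types that occur in (S_3 x S_3) : C_2 (6T13) (apart from the identity). Each of the other remaining candidates has further cycle types, and by the Chebotarev density theorem the matching factorization patterns would occur for a proportion of primes equal to their share of the group: S_6 (6T16) additionally contains elements of type 5+1, 4+1+1 (234 of its 720 elements, about 32% of primes). None of the 27 primes tested shows any such pattern (for each of these groups the chance of that is below 10^-4), which rules them out. Hence G = (S_3 x S_3) : C_2 (6T13), of order 72.

(S_3 x S_3) : C_2 (order 72)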